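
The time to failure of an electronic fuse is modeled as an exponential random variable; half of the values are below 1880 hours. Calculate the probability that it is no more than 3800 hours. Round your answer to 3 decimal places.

0.754

For an exponential, median = ln(2)/λ, so λ = ln 2 / 1880 = 0.000368695 per hour.
P(X ≤ 3800) = 1 − e^(−λ·3800) = 1 − e^(−1.401) ≈ 0.754.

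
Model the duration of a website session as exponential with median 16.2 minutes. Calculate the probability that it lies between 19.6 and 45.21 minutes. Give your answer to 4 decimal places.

0.2878

For an exponential, median = ln(2)/λ, so λ = ln 2 / 16.2 = 0.0427869 per minute.
P(19.6 < X < 45.21) = e^(−λ·19.6) − e^(−λ·45.21) = 0.43231 − 0.14451 ≈ 0.2878.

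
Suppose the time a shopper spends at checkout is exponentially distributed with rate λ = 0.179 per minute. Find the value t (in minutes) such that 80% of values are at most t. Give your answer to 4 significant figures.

Set 1 − e^(−λt) = 0.8, so t = −ln(0.2)/λ = 1.6094/0.179 ≈ 8.99127 minutes.

8.991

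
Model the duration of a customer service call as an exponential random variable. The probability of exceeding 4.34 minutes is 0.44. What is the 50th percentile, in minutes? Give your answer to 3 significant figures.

3.66

e^(−λ·4.34) = 0.44 ⇒ λ = −ln(0.44)/4.34 = 0.189166.
50th percentile: 1 − e^(−λt) = 0.5, t = −ln(0.5)/λ = 3.66423 minutes.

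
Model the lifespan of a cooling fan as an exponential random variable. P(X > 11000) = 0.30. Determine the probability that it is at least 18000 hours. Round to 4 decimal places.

0.1394

e^(−λ·11000) = 0.30 ⇒ λ = −ln(0.30)/11000 = 0.000109452.
P(X > 18000) = e^(−0.000109452·18000) = e^(−1.9701) ≈ 0.1394.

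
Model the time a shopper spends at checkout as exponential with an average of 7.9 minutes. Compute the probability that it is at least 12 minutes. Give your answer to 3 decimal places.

The rate is λ = 1/7.9 = 0.126582 per minute.
P(X > 12) = e^(−λ·12) = e^(−1.519) ≈ 0.219.

0.219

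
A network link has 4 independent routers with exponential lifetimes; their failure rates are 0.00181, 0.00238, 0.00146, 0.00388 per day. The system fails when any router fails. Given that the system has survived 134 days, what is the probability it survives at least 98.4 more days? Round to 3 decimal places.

Time to first failure ~ Exp(Σλ) with Σλ = 0.00953.
By memorylessness, P(T > 134+98.4 | T > 134) = P(T > 98.4) = e^(−0.00953·98.4) ≈ 0.392.

0.392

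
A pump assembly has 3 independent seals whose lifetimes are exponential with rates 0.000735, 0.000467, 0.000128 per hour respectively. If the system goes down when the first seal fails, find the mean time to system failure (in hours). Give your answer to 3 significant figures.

The time to first failure is exponential with rate Σλ = 0.000735 + 0.000467 + 0.000128 = 0.00133.
E[min] = 1/Σλ = 1/0.00133 = 751.88 hours.

752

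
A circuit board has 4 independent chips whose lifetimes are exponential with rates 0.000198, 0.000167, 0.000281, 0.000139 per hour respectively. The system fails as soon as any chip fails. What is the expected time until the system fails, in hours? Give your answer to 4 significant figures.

1274

The time to first failure is exponential with rate Σλ = 0.000198 + 0.000167 + 0.000281 + 0.000139 = 0.000785.
E[min] = 1/Σλ = 1/0.000785 = 1273.89 hours.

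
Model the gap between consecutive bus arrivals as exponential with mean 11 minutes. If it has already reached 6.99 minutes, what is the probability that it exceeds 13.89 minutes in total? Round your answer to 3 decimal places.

The rate is λ = 1/11 = 0.0909091 per minute.
P(X > s+t | X > s) = e^(−λ(s+t))/e^(−λs) = e^(−λt), independent of s = 6.99.
P(X > 6.9) = e^(−0.62727) ≈ 0.534.

0.534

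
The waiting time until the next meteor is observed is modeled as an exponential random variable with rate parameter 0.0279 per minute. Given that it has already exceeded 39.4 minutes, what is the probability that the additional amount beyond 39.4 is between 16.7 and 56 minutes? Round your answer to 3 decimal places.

0.418

Memoryless: the residual past 39.4 is again Exp(λ).
P(16.7 < residual < 56) = e^(−λ·16.7) − e^(−λ·56) = 0.62755 − 0.20963 ≈ 0.418.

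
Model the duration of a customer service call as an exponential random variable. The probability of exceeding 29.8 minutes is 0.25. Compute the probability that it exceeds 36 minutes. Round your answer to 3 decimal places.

0.187

e^(−λ·29.8) = 0.25 ⇒ λ = −ln(0.25)/29.8 = 0.0465199.
P(X > 36) = e^(−0.0465199·36) = e^(−1.6747) ≈ 0.187.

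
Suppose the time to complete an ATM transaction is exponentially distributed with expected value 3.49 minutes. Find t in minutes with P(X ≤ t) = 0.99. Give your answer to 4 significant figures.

16.07

The rate is λ = 1/3.49 = 0.286533 per minute.
Set 1 − e^(−λt) = 0.99, so t = −ln(0.01)/λ = 4.6052/0.286533 ≈ 16.072 minutes.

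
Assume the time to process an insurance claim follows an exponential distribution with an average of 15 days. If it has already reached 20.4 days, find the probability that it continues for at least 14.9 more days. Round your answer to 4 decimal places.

0.3703

The rate is λ = 1/15 = 0.0666667 per day.
The exponential is memoryless, so the remaining time is again Exp(λ): the condition X > 20.4 is irrelevant.
P(X > 14.9) = e^(−0.99333) ≈ 0.3703.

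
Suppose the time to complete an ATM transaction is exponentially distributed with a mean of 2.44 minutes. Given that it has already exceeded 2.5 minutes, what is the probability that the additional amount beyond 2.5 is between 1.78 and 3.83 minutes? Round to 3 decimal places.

The rate is λ = 1/2.44 = 0.409836 per minute.
Memoryless: the residual past 2.5 is again Exp(λ).
P(1.78 < residual < 3.83) = e^(−λ·1.78) − e^(−λ·3.83) = 0.48215 − 0.20811 ≈ 0.274.

0.274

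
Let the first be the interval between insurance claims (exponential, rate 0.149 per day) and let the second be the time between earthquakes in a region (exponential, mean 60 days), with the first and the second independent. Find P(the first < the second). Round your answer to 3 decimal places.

0.899

λ_1 = 0.149, λ_2 = 1/60 = 0.0166667.
For independent exponentials, P(the first < the second) = λ_1/(λ_1+λ_2) = 0.149/0.165667 ≈ 0.899.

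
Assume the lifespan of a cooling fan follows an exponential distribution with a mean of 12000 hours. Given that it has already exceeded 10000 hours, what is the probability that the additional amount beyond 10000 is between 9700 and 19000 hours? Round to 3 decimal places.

0.240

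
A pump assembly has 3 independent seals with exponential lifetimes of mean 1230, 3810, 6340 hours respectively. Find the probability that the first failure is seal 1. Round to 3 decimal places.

0.659

Rates: λ_i = 1/mean_i → 0.000813008, 0.000262467, 0.000157729; Σλ = 0.0012332.
P(seal 1 first) = λ_1/Σλ = 0.000813008/0.0012332 ≈ 0.659.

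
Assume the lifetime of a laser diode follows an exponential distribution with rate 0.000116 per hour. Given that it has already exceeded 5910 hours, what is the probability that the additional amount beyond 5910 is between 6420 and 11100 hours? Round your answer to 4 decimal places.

0.1989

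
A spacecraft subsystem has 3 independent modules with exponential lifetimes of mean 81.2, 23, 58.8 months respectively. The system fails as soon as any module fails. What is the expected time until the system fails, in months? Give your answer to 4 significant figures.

13.74

The first failure time is exponential with rate Σλ_i = 1/81.2 + 1/23 + 1/58.8 = 0.0728003 per month.
E[min] = 1/Σλ = 1/0.0728003 = 13.7362 months.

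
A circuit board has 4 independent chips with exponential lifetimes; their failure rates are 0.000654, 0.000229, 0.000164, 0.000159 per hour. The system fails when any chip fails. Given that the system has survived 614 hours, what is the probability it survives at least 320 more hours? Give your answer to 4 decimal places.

Time to first failure ~ Exp(Σλ) with Σλ = 0.001206.
By memorylessness, P(T > 614+320 | T > 614) = P(T > 320) = e^(−0.001206·320) ≈ 0.6798.

0.6798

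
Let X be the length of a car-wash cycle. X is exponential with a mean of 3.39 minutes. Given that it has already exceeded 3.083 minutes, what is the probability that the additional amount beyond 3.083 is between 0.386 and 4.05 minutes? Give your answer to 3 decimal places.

0.590

The rate is λ = 1/3.39 = 0.294985 per minute.
Memoryless: the residual past 3.083 is again Exp(λ).
P(0.386 < residual < 4.05) = e^(−λ·0.386) − e^(−λ·4.05) = 0.89238 − 0.30280 ≈ 0.590.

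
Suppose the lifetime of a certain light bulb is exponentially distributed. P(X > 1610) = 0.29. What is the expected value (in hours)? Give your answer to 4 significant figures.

1301

e^(−λ·1610) = 0.29 ⇒ λ = −ln(0.29)/1610 = 0.000768866.
Mean = 1/λ = 1300.62 hours.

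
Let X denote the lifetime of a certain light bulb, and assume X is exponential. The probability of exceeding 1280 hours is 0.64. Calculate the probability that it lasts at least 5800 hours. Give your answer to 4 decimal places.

e^(−λ·1280) = 0.64 ⇒ λ = −ln(0.64)/1280 = 0.000348662.
P(X > 5800) = e^(−0.000348662·5800) = e^(−2.0222) ≈ 0.1324.

0.1324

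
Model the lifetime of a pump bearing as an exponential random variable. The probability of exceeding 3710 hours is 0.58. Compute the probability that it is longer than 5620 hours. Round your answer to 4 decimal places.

0.4382

e^(−λ·3710) = 0.58 ⇒ λ = −ln(0.58)/3710 = 0.000146827.
P(X > 5620) = e^(−0.000146827·5620) = e^(−0.82517) ≈ 0.4382.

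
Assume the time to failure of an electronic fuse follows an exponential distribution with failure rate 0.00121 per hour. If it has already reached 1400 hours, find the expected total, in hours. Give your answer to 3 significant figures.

2230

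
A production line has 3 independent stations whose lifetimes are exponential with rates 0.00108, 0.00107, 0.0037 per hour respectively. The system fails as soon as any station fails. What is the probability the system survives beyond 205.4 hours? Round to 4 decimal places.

0.3007

The time to first failure is exponential with rate Σλ = 0.00108 + 0.00107 + 0.0037 = 0.00585.
P(min > 205.4) = e^(−0.00585·205.4) = e^(−1.2016) ≈ 0.3007.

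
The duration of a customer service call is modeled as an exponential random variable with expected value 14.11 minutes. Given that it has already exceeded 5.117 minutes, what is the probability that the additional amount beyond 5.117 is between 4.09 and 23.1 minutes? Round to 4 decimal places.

0.5538

The rate is λ = 1/14.11 = 0.0708717 per minute.
Memoryless: the residual past 5.117 is again Exp(λ).
P(4.09 < residual < 23.1) = e^(−λ·4.09) − e^(−λ·23.1) = 0.74836 − 0.19454 ≈ 0.5538.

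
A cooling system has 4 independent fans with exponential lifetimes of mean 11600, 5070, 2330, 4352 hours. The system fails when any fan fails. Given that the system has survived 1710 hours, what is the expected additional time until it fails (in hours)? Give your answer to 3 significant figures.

First-failure rate Σλ = 1/11600 + 1/5070 + 1/2330 + 1/4352 = 0.00094241.
By memorylessness the expected residual is 1/Σλ = 1061.11 hours, regardless of the 1710 already elapsed.

1060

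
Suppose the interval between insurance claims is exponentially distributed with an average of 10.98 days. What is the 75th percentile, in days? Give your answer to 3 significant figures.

15.2

The rate is λ = 1/10.98 = 0.0910747 per day.
Set 1 − e^(−λt) = 0.75, so t = −ln(0.25)/λ = 1.3863/0.0910747 ≈ 15.2215 days.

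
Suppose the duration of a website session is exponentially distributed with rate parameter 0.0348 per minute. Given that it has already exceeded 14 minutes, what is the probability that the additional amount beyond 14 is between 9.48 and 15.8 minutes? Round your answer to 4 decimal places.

Memoryless: the residual past 14 is again Exp(λ).
P(9.48 < residual < 15.8) = e^(−λ·9.48) − e^(−λ·15.8) = 0.71899 − 0.57704 ≈ 0.1420.

0.1420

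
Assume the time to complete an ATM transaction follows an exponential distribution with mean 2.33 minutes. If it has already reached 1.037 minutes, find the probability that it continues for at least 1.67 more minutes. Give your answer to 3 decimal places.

The rate is λ = 1/2.33 = 0.429185 per minute.
The exponential is memoryless, so the remaining time is again Exp(λ): the condition X > 1.037 is irrelevant.
P(X > 1.67) = e^(−0.71674) ≈ 0.488.

0.488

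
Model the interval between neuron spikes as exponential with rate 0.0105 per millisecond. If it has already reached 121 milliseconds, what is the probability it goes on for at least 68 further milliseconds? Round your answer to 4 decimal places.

0.4897

P(X > s+t | X > s) = e^(−λ(s+t))/e^(−λs) = e^(−λt), independent of s = 121.
P(X > 68) = e^(−0.714) ≈ 0.4897.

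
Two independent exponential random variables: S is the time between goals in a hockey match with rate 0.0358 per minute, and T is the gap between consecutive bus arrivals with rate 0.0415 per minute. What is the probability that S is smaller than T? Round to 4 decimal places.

0.4631

λ_1 = 0.0358, λ_2 = 0.0415.
For independent exponentials, P(S < T) = λ_1/(λ_1+λ_2) = 0.0358/0.0773 ≈ 0.4631.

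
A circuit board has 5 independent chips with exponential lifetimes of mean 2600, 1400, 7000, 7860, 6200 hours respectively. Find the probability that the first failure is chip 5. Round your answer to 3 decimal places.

Rates: λ_i = 1/mean_i → 0.000384615, 0.000714286, 0.000142857, 0.000127226, 0.00016129; Σλ = 0.00153028.
P(chip 5 first) = λ_5/Σλ = 0.00016129/0.00153028 ≈ 0.105.

0.105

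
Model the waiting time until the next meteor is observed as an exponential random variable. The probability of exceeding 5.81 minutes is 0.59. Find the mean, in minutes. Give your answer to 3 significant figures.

e^(−λ·5.81) = 0.59 ⇒ λ = −ln(0.59)/5.81 = 0.0908146.
Mean = 1/λ = 11.0114 minutes.

11.0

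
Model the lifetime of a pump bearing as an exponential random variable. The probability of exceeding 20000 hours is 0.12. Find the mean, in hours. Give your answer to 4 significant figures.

e^(−λ·20000) = 0.12 ⇒ λ = −ln(0.12)/20000 = 0.000106013.
Mean = 1/λ = 9432.79 hours.

9433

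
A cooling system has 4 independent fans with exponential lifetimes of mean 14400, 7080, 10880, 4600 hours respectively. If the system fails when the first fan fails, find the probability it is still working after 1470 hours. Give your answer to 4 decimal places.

The first failure time is exponential with rate Σλ_i = 1/14400 + 1/7080 + 1/10880 + 1/4600 = 0.00051999 per hour.
P(min > 1470) = e^(−0.00051999·1470) = e^(−0.76439) ≈ 0.4656.

0.4656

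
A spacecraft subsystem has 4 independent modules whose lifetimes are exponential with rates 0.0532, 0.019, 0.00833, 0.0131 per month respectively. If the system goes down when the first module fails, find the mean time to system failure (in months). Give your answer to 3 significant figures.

The time to first failure is exponential with rate Σλ = 0.0532 + 0.019 + 0.00833 + 0.0131 = 0.09363.
E[min] = 1/Σλ = 1/0.09363 = 10.6803 months.

10.7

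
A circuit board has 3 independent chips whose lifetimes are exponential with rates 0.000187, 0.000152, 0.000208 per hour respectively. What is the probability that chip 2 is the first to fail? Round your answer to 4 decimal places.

0.2779

The time to first failure is exponential with rate Σλ = 0.000187 + 0.000152 + 0.000208 = 0.000547.
P(chip 2 first) = λ_2/Σλ = 0.000152/0.000547 ≈ 0.2779.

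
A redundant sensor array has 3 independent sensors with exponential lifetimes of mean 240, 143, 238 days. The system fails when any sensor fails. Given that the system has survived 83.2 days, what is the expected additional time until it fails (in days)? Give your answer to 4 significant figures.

65.10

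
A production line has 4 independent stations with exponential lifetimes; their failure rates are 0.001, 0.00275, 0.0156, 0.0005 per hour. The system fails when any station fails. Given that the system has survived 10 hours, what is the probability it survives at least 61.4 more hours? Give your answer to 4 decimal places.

Time to first failure ~ Exp(Σλ) with Σλ = 0.01985.
By memorylessness, P(T > 10+61.4 | T > 10) = P(T > 61.4) = e^(−0.01985·61.4) ≈ 0.2956.

0.2956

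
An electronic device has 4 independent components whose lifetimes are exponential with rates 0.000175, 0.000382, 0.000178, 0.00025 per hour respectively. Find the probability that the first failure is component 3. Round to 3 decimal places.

0.181

The time to first failure is exponential with rate Σλ = 0.000175 + 0.000382 + 0.000178 + 0.00025 = 0.000985.
P(component 3 first) = λ_3/Σλ = 0.000178/0.000985 ≈ 0.181.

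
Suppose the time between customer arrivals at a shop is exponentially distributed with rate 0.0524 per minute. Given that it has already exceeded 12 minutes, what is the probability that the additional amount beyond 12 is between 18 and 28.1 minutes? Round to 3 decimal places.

0.160

Memoryless: the residual past 12 is again Exp(λ).
P(18 < residual < 28.1) = e^(−λ·18) − e^(−λ·28.1) = 0.38938 − 0.22937 ≈ 0.160.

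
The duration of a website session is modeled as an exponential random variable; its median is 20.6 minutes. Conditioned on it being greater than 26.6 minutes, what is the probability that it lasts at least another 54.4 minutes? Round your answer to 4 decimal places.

For an exponential, median = ln(2)/λ, so λ = ln 2 / 20.6 = 0.0336479 per minute.
By the memoryless property, P(X > 26.6+54.4 | X > 26.6) = P(X > 54.4).
P(X > 54.4) = e^(−1.8304) ≈ 0.1603.

0.1603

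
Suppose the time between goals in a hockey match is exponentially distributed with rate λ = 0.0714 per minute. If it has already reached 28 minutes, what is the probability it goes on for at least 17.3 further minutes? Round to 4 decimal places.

0.2908

By the memoryless property, P(X > 28+17.3 | X > 28) = P(X > 17.3).
P(X > 17.3) = e^(−1.2352) ≈ 0.2908.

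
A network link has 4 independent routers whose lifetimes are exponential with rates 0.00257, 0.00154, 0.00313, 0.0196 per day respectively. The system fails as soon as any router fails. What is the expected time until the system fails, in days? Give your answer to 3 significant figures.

The time to first failure is exponential with rate Σλ = 0.00257 + 0.00154 + 0.00313 + 0.0196 = 0.02684.
E[min] = 1/Σλ = 1/0.02684 = 37.2578 days.

37.3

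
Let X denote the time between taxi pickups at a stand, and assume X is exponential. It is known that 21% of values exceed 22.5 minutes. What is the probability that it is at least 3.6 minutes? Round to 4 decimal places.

0.7790

e^(−λ·22.5) = 0.21 ⇒ λ = −ln(0.21)/22.5 = 0.0693621.
P(X > 3.6) = e^(−0.0693621·3.6) = e^(−0.2497) ≈ 0.7790.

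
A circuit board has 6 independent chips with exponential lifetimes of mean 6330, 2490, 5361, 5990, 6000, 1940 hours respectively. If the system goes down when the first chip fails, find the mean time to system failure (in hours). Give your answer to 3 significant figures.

The first failure time is exponential with rate Σλ_i = 1/6330 + 1/2490 + 1/5361 + 1/5990 + 1/6000 + 1/1940 = 0.00159519 per hour.
E[min] = 1/Σλ = 1/0.00159519 = 626.884 hours.

627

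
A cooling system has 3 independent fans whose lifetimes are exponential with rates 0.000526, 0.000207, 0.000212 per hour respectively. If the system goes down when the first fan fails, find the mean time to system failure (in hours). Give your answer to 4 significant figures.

1058

The time to first failure is exponential with rate Σλ = 0.000526 + 0.000207 + 0.000212 = 0.000945.
E[min] = 1/Σλ = 1/0.000945 = 1058.2 hours.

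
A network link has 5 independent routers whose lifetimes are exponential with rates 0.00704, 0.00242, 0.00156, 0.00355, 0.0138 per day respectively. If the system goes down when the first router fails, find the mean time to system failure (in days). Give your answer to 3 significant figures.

35.2

The time to first failure is exponential with rate Σλ = 0.00704 + 0.00242 + 0.00156 + 0.00355 + 0.0138 = 0.02837.
E[min] = 1/Σλ = 1/0.02837 = 35.2485 days.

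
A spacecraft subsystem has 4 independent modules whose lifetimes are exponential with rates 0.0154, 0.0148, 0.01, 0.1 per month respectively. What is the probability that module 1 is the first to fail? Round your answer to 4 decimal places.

0.1098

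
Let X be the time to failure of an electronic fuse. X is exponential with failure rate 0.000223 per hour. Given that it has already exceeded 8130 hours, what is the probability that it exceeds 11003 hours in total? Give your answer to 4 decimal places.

P(X > s+t | X > s) = e^(−λ(s+t))/e^(−λs) = e^(−λt), independent of s = 8130.
P(X > 2873) = e^(−0.64068) ≈ 0.5269.

0.5269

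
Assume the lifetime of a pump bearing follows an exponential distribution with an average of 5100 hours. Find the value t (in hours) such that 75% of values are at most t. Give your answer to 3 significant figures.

7070

The rate is λ = 1/5100 = 0.000196078 per hour.
Set 1 − e^(−λt) = 0.75, so t = −ln(0.25)/λ = 1.3863/0.000196078 ≈ 7070.1 hours.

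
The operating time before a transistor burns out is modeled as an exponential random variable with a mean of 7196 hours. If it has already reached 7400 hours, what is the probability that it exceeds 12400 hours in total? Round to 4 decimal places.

The rate is λ = 1/7196 = 0.000138966 per hour.
P(X > s+t | X > s) = e^(−λ(s+t))/e^(−λs) = e^(−λt), independent of s = 7400.
P(X > 5000) = e^(−0.69483) ≈ 0.4992.

0.4992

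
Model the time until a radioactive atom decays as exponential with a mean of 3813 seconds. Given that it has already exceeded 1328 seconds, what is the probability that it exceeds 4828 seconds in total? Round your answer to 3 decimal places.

0.399

The rate is λ = 1/3813 = 0.000262261 per second.
By the memoryless property, P(X > 1328+3500 | X > 1328) = P(X > 3500).
P(X > 3500) = e^(−0.91791) ≈ 0.399.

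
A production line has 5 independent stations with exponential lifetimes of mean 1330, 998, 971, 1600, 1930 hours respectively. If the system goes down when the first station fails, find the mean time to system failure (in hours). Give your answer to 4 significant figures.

254.7

The first failure time is exponential with rate Σλ_i = 1/1330 + 1/998 + 1/971 + 1/1600 + 1/1930 = 0.00392688 per hour.
E[min] = 1/Σλ = 1/0.00392688 = 254.655 hours.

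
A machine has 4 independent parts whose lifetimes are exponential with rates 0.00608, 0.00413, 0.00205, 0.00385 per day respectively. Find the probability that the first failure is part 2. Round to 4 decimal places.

The time to first failure is exponential with rate Σλ = 0.00608 + 0.00413 + 0.00205 + 0.00385 = 0.01611.
P(part 2 first) = λ_2/Σλ = 0.00413/0.01611 ≈ 0.2564.

0.2564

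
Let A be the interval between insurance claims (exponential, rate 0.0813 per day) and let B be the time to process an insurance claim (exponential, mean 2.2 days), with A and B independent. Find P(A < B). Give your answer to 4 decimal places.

λ_1 = 0.0813, λ_2 = 1/2.2 = 0.454545.
For independent exponentials, P(A < B) = λ_1/(λ_1+λ_2) = 0.0813/0.535845 ≈ 0.1517.

0.1517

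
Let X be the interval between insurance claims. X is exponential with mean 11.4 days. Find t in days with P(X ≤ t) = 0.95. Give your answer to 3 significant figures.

The rate is λ = 1/11.4 = 0.0877193 per day.
Set 1 − e^(−λt) = 0.95, so t = −ln(0.05)/λ = 2.9957/0.0877193 ≈ 34.1513 days.

34.2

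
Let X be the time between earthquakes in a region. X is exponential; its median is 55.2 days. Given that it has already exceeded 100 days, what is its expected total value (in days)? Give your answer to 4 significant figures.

179.6

For an exponential, median = ln(2)/λ, so λ = ln 2 / 55.2 = 0.012557 per day.
By memorylessness, E[X | X > 100] = 100 + 1/λ = 100 + 79.6368 = 179.637 days.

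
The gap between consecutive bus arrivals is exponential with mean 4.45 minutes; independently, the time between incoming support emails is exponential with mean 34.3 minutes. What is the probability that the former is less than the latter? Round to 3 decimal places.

0.885

λ_1 = 1/4.45 = 0.224719, λ_2 = 1/34.3 = 0.0291545.
For independent exponentials, P(the former < the latter) = λ_1/(λ_1+λ_2) = 0.224719/0.253874 ≈ 0.885.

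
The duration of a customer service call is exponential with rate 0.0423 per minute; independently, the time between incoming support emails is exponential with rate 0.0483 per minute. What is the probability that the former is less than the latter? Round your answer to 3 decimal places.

0.467

λ_1 = 0.0423, λ_2 = 0.0483.
For independent exponentials, P(the former < the latter) = λ_1/(λ_1+λ_2) = 0.0423/0.0906 ≈ 0.467.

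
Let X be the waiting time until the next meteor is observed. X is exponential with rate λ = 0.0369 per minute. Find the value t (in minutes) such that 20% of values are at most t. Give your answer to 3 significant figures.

Set 1 − e^(−λt) = 0.2, so t = −ln(0.8)/λ = 0.22314/0.0369 ≈ 6.04725 minutes.

6.05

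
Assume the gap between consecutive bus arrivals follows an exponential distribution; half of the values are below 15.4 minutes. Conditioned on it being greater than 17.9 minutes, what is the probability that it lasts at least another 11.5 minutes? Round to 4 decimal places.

For an exponential, median = ln(2)/λ, so λ = ln 2 / 15.4 = 0.0450096 per minute.
The exponential is memoryless, so the remaining time is again Exp(λ): the condition X > 17.9 is irrelevant.
P(X > 11.5) = e^(−0.51761) ≈ 0.5959.

0.5959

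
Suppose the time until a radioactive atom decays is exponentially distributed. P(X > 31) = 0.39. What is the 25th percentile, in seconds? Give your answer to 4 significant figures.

e^(−λ·31) = 0.39 ⇒ λ = −ln(0.39)/31 = 0.0303745.
25th percentile: 1 − e^(−λt) = 0.25, t = −ln(0.75)/λ = 9.47118 seconds.

9.471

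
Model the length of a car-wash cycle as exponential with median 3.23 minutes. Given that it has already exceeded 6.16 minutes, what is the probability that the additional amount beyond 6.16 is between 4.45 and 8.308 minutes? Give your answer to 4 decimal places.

0.2167

For an exponential, median = ln(2)/λ, so λ = ln 2 / 3.23 = 0.214597 per minute.
Memoryless: the residual past 6.16 is again Exp(λ).
P(4.45 < residual < 8.308) = e^(−λ·4.45) − e^(−λ·8.308) = 0.38483 − 0.16816 ≈ 0.2167.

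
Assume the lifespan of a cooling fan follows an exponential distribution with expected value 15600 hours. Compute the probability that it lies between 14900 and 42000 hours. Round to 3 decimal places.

The rate is λ = 1/15600 = 0.0000641026 per hour.
P(14900 < X < 42000) = e^(−λ·14900) − e^(−λ·42000) = 0.38476 − 0.06772 ≈ 0.317.

0.317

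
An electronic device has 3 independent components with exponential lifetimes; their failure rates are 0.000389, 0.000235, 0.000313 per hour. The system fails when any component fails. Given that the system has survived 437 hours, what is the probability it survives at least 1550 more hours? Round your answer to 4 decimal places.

Time to first failure ~ Exp(Σλ) with Σλ = 0.000937.
By memorylessness, P(T > 437+1550 | T > 437) = P(T > 1550) = e^(−0.000937·1550) ≈ 0.2340.

0.2340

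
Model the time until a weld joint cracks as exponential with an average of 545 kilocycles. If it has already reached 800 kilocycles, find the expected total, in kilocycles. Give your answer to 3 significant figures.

1350

The rate is λ = 1/545 = 0.00183486 per kilocycle.
By memorylessness, E[X | X > 800] = 800 + 1/λ = 800 + 545 = 1345 kilocycles.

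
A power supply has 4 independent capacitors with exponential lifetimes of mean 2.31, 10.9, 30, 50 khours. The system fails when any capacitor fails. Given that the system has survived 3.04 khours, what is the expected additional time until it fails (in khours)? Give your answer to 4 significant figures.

1.730

First-failure rate Σλ = 1/2.31 + 1/10.9 + 1/30 + 1/50 = 0.577977.
By memorylessness the expected residual is 1/Σλ = 1.73017 khours, regardless of the 3.04 already elapsed.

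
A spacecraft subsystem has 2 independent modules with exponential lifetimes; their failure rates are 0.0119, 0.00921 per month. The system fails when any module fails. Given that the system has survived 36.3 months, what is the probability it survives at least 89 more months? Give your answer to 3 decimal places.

Time to first failure ~ Exp(Σλ) with Σλ = 0.02111.
By memorylessness, P(T > 36.3+89 | T > 36.3) = P(T > 89) = e^(−0.02111·89) ≈ 0.153.

0.153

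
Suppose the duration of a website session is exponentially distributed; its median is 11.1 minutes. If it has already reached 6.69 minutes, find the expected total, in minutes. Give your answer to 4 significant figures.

For an exponential, median = ln(2)/λ, so λ = ln 2 / 11.1 = 0.0624457 per minute.
By memorylessness, E[X | X > 6.69] = 6.69 + 1/λ = 6.69 + 16.0139 = 22.7039 minutes.

22.70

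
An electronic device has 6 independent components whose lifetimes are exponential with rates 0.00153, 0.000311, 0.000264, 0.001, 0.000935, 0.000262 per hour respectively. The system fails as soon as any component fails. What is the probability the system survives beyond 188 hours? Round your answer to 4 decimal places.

0.4454

The time to first failure is exponential with rate Σλ = 0.00153 + 0.000311 + 0.000264 + 0.001 + 0.000935 + 0.000262 = 0.004302.
P(min > 188) = e^(−0.004302·188) = e^(−0.80878) ≈ 0.4454.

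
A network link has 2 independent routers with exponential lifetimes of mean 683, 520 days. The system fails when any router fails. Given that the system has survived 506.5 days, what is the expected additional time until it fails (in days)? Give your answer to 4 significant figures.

295.2

First-failure rate Σλ = 1/683 + 1/520 = 0.00338721.
By memorylessness the expected residual is 1/Σλ = 295.229 days, regardless of the 506.5 already elapsed.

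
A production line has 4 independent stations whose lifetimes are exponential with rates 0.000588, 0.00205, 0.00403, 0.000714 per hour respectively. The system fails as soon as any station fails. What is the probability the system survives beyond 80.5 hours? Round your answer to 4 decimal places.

0.5520

The time to first failure is exponential with rate Σλ = 0.000588 + 0.00205 + 0.00403 + 0.000714 = 0.007382.
P(min > 80.5) = e^(−0.007382·80.5) = e^(−0.59425) ≈ 0.5520.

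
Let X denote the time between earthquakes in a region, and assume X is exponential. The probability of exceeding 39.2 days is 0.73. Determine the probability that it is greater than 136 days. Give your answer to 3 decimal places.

0.336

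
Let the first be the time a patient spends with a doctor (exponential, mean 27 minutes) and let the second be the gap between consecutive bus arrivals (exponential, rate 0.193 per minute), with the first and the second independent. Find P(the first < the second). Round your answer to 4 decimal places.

λ_1 = 1/27 = 0.037037, λ_2 = 0.193.
For independent exponentials, P(the first < the second) = λ_1/(λ_1+λ_2) = 0.037037/0.230037 ≈ 0.1610.

0.1610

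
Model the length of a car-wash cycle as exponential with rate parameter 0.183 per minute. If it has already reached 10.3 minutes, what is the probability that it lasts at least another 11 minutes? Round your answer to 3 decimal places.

0.134

The exponential is memoryless, so the remaining time is again Exp(λ): the condition X > 10.3 is irrelevant.
P(X > 11) = e^(−2.013) ≈ 0.134.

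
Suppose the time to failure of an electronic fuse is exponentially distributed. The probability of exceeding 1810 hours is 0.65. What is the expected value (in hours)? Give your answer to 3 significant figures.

4200

e^(−λ·1810) = 0.65 ⇒ λ = −ln(0.65)/1810 = 0.000238002.
Mean = 1/λ = 4201.65 hours.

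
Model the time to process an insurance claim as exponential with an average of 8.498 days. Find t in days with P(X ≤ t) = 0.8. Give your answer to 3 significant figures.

The rate is λ = 1/8.498 = 0.117675 per day.
Set 1 − e^(−λt) = 0.8, so t = −ln(0.2)/λ = 1.6094/0.117675 ≈ 13.677 days.

13.7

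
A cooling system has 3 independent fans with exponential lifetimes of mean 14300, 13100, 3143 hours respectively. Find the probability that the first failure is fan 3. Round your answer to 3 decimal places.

0.685

Rates: λ_i = 1/mean_i → 0.0000699301, 0.0000763359, 0.000318167; Σλ = 0.000464433.
P(fan 3 first) = λ_3/Σλ = 0.000318167/0.000464433 ≈ 0.685.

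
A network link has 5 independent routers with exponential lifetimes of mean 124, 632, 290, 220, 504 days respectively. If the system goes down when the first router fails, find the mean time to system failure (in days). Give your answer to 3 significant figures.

51.0

The first failure time is exponential with rate Σλ_i = 1/124 + 1/632 + 1/290 + 1/220 + 1/504 = 0.0196247 per day.
E[min] = 1/Σλ = 1/0.0196247 = 50.9563 days.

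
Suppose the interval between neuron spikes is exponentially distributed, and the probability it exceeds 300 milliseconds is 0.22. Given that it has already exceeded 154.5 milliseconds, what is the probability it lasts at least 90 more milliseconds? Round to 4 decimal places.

From e^(−λ·300) = 0.22, λ = −ln(0.22)/300 = 0.00504709.
Memoryless: P(X > 154.5+90 | X > 154.5) = P(X > 90) = e^(−0.00504709·90) ≈ 0.6349.

0.6349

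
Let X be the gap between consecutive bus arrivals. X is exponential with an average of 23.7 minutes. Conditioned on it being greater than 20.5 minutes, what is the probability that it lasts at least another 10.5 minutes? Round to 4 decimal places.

The rate is λ = 1/23.7 = 0.0421941 per minute.
P(X > s+t | X > s) = e^(−λ(s+t))/e^(−λs) = e^(−λt), independent of s = 20.5.
P(X > 10.5) = e^(−0.44304) ≈ 0.6421.

0.6421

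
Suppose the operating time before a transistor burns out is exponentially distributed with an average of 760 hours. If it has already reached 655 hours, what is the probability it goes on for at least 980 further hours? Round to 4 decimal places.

0.2754

The rate is λ = 1/760 = 0.00131579 per hour.
P(X > s+t | X > s) = e^(−λ(s+t))/e^(−λs) = e^(−λt), independent of s = 655.
P(X > 980) = e^(−1.2895) ≈ 0.2754.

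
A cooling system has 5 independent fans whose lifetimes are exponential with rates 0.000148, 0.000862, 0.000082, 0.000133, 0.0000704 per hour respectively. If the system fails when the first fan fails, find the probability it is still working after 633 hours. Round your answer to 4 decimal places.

0.4404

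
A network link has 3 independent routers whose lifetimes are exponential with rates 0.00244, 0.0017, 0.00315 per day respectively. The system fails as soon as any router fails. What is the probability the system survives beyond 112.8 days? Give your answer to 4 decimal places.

0.4394

The time to first failure is exponential with rate Σλ = 0.00244 + 0.0017 + 0.00315 = 0.00729.
P(min > 112.8) = e^(−0.00729·112.8) = e^(−0.82231) ≈ 0.4394.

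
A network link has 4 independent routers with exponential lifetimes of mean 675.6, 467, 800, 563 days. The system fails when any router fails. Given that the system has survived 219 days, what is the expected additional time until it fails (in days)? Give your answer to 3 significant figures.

150

First-failure rate Σλ = 1/675.6 + 1/467 + 1/800 + 1/563 = 0.00664769.
By memorylessness the expected residual is 1/Σλ = 150.428 days, regardless of the 219 already elapsed.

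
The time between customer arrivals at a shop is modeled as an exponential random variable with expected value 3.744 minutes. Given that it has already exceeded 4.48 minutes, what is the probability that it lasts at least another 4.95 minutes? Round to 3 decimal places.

0.267

The rate is λ = 1/3.744 = 0.267094 per minute.
P(X > s+t | X > s) = e^(−λ(s+t))/e^(−λs) = e^(−λt), independent of s = 4.48.
P(X > 4.95) = e^(−1.3221) ≈ 0.267.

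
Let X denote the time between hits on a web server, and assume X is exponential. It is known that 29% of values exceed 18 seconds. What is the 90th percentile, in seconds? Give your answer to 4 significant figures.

33.48

e^(−λ·18) = 0.29 ⇒ λ = −ln(0.29)/18 = 0.0687708.
90th percentile: 1 − e^(−λt) = 0.9, t = −ln(0.1)/λ = 33.482 seconds.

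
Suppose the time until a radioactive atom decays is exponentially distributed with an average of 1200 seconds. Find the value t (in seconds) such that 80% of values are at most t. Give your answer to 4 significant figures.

The rate is λ = 1/1200 = 0.000833333 per second.
Set 1 − e^(−λt) = 0.8, so t = −ln(0.2)/λ = 1.6094/0.000833333 ≈ 1931.33 seconds.

1931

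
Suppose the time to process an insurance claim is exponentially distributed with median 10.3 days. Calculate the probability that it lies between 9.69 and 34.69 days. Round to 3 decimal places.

For an exponential, median = ln(2)/λ, so λ = ln 2 / 10.3 = 0.0672958 per day.
P(9.69 < X < 34.69) = e^(−λ·9.69) − e^(−λ·34.69) = 0.52095 − 0.09686 ≈ 0.424.

0.424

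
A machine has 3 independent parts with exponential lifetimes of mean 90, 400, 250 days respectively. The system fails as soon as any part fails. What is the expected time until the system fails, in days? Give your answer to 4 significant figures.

The first failure time is exponential with rate Σλ_i = 1/90 + 1/400 + 1/250 = 0.0176111 per day.
E[min] = 1/Σλ = 1/0.0176111 = 56.7823 days.

56.78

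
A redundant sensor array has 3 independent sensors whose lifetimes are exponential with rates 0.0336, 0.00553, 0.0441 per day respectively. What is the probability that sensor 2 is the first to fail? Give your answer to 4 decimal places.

0.0664

The time to first failure is exponential with rate Σλ = 0.0336 + 0.00553 + 0.0441 = 0.08323.
P(sensor 2 first) = λ_2/Σλ = 0.00553/0.08323 ≈ 0.0664.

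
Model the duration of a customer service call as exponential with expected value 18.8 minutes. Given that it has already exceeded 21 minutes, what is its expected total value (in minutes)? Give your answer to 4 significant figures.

The rate is λ = 1/18.8 = 0.0531915 per minute.
By memorylessness, E[X | X > 21] = 21 + 1/λ = 21 + 18.8 = 39.8 minutes.

39.80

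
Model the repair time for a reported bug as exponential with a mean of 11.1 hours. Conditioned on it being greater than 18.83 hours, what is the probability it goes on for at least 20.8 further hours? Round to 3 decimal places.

The rate is λ = 1/11.1 = 0.0900901 per hour.
P(X > s+t | X > s) = e^(−λ(s+t))/e^(−λs) = e^(−λt), independent of s = 18.83.
P(X > 20.8) = e^(−1.8739) ≈ 0.154.

0.154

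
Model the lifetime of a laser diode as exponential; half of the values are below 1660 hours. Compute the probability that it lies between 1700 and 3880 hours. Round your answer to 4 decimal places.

For an exponential, median = ln(2)/λ, so λ = ln 2 / 1660 = 0.000417559 per hour.
P(1700 < X < 3880) = e^(−λ·1700) − e^(−λ·3880) = 0.49172 − 0.19787 ≈ 0.2938.

0.2938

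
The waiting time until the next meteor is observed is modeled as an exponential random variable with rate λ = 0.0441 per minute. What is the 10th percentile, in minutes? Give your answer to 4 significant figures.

2.389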